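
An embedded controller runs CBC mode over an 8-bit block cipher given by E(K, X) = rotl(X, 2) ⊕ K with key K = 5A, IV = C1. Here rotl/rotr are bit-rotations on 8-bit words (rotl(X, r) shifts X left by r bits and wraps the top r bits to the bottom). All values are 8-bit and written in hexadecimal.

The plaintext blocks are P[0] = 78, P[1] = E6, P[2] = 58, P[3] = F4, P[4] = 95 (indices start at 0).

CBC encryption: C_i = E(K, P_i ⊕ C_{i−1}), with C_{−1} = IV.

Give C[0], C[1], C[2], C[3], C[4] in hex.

C[0] = BC, C[1] = 33, C[2] = F7, C[3] = 56, C[4] = 55

C[0]: P[0] ⊕ C1 = B9; E(K, B9) = BC.
C[1]: P[1] ⊕ BC = 5A; E(K, 5A) = 33.
C[2]: P[2] ⊕ 33 = 6B; E(K, 6B) = F7.
C[3]: P[3] ⊕ F7 = 03; E(K, 03) = 56.
C[4]: P[4] ⊕ 56 = C3; E(K, C3) = 55.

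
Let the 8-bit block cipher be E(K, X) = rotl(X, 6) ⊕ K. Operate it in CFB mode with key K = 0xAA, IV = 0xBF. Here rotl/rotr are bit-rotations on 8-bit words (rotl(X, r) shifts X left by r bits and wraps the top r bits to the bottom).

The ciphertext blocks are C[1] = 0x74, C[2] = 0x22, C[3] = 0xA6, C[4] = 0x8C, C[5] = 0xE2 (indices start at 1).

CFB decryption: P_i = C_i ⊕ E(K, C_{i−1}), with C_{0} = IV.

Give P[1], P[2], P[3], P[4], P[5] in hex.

P[1] = 0x31, P[2] = 0x95, P[3] = 0x84, P[4] = 0x8F, P[5] = 0x6B

P[1]: E(K, 0xBF) = 0x45; 0x74 ⊕ 0x45 = 0x31.
P[2]: E(K, 0x74) = 0xB7; 0x22 ⊕ 0xB7 = 0x95.
P[3]: E(K, 0x22) = 0x22; 0xA6 ⊕ 0x22 = 0x84.
P[4]: E(K, 0xA6) = 0x03; 0x8C ⊕ 0x03 = 0x8F.
P[5]: E(K, 0x8C) = 0x89; 0xE2 ⊕ 0x89 = 0x6B.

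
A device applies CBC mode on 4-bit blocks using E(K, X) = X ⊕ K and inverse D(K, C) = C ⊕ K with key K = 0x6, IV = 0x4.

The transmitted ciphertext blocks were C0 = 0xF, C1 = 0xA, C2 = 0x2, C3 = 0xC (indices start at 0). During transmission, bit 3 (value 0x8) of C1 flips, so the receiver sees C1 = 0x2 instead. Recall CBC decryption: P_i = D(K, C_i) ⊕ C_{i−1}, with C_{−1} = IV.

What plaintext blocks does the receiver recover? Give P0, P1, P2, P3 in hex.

P0 = 0xD, P1 = 0xB, P2 = 0x6, P3 = 0x8

Only C1 changed, to 0x2. In CBC, a change in C_i garbles P_i and flips the same bit in P_{i+1}. Decrypting the received ciphertext:
P0: D(K, 0xF) = 0x9; 0x9 ⊕ 0x4 = 0xD.
P1: D(K, 0x2) = 0x4; 0x4 ⊕ 0xF = 0xB.
P2: D(K, 0x2) = 0x4; 0x4 ⊕ 0x2 = 0x6.
P3: D(K, 0xC) = 0xA; 0xA ⊕ 0x2 = 0x8.
Blocks that differ from the original plaintext: P1, P2.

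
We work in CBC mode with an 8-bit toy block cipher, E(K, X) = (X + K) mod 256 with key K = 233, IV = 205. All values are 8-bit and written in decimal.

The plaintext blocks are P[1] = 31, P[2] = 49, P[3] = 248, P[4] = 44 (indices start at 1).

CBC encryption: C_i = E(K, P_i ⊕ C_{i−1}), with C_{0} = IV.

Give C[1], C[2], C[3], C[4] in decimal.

C[1] = 187, C[2] = 115, C[3] = 116, C[4] = 65

C[1]: P[1] ⊕ 205 = 210; E(K, 210) = 187.
C[2]: P[2] ⊕ 187 = 138; E(K, 138) = 115.
C[3]: P[3] ⊕ 115 = 139; E(K, 139) = 116.
C[4]: P[4] ⊕ 116 = 88; E(K, 88) = 65.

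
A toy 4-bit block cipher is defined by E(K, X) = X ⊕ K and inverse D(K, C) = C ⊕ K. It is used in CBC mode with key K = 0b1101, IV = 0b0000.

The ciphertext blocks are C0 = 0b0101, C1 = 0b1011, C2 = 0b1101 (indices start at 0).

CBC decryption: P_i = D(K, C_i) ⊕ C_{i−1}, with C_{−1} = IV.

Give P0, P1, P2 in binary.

P0: D(K, 0b0101) = 0b1000; 0b1000 ⊕ 0b0000 = 0b1000.
P1: D(K, 0b1011) = 0b0110; 0b0110 ⊕ 0b0101 = 0b0011.
P2: D(K, 0b1101) = 0b0000; 0b0000 ⊕ 0b1011 = 0b1011.

P0 = 0b1000, P1 = 0b0011, P2 = 0b1011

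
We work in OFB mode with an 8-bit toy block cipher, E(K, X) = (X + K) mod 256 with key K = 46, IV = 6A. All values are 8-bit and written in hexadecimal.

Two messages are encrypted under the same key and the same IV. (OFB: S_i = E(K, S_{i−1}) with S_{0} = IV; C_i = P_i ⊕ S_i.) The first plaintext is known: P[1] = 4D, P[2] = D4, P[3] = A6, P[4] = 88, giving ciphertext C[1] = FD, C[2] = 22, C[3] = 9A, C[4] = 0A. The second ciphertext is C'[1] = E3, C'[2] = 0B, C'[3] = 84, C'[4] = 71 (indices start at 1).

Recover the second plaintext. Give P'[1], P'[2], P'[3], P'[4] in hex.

In OFB with a reused IV, both messages share the same keystream S_i, so C_i ⊕ C'_i = P_i ⊕ P'_i and thus P'_i = P_i ⊕ C_i ⊕ C'_i.
P'[1]: 4D ⊕ FD ⊕ E3 = 53.
P'[2]: D4 ⊕ 22 ⊕ 0B = FD.
P'[3]: A6 ⊕ 9A ⊕ 84 = B8.
P'[4]: 88 ⊕ 0A ⊕ 71 = F3.

P'[1] = 53, P'[2] = FD, P'[3] = B8, P'[4] = F3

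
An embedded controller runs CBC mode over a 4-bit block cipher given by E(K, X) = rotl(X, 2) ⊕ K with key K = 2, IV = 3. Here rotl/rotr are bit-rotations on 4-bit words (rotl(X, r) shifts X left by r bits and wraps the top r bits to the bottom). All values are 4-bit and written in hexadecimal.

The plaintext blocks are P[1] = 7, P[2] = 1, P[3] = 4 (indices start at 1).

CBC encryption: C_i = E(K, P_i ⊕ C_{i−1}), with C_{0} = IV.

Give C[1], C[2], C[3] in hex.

C[1] = 3, C[2] = A, C[3] = 9

C[1]: P[1] ⊕ 3 = 4; E(K, 4) = 3.
C[2]: P[2] ⊕ 3 = 2; E(K, 2) = A.
C[3]: P[3] ⊕ A = E; E(K, E) = 9.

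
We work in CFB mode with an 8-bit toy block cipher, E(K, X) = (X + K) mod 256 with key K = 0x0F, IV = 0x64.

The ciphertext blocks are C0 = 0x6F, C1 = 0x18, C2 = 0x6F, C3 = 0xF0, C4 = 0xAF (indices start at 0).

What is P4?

CFB decryption: P_i = C_i ⊕ E(K, C_{i−1}), with C_{−1} = IV.
P4: E(K, 0xF0) = 0xFF; 0xAF ⊕ 0xFF = 0x50.

P4 = 0x50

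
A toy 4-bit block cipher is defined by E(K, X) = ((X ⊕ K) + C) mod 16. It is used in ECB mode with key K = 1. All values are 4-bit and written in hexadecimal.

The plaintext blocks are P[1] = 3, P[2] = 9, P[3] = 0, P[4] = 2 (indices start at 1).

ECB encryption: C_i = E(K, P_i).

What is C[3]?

C[3] = D

C[3]: E(K, 0) = D.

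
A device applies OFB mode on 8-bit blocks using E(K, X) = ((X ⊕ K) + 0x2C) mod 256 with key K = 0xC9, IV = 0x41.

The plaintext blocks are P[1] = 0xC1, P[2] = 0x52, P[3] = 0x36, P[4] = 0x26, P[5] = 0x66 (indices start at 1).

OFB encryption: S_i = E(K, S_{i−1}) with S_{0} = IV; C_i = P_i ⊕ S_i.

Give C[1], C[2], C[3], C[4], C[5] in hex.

C[1] = 0x75, C[2] = 0xFB, C[3] = 0xBA, C[4] = 0x57, C[5] = 0x82

C[1]: S = E(K, 0x41) = 0xB4; 0xC1 ⊕ 0xB4 = 0x75.
C[2]: S = E(K, 0xB4) = 0xA9; 0x52 ⊕ 0xA9 = 0xFB.
C[3]: S = E(K, 0xA9) = 0x8C; 0x36 ⊕ 0x8C = 0xBA.
C[4]: S = E(K, 0x8C) = 0x71; 0x26 ⊕ 0x71 = 0x57.
C[5]: S = E(K, 0x71) = 0xE4; 0x66 ⊕ 0xE4 = 0x82.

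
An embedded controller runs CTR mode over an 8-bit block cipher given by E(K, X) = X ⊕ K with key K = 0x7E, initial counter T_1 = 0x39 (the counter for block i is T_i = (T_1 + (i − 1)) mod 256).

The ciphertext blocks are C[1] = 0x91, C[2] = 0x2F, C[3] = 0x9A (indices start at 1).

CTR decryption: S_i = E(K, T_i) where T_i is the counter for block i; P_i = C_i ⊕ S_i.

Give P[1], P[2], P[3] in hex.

P[1] = 0xD6, P[2] = 0x6B, P[3] = 0xDF

P[1]: T = 0x39, S = E(K, T) = 0x47; 0x91 ⊕ 0x47 = 0xD6.
P[2]: T = 0x3A, S = E(K, T) = 0x44; 0x2F ⊕ 0x44 = 0x6B.
P[3]: T = 0x3B, S = E(K, T) = 0x45; 0x9A ⊕ 0x45 = 0xDF.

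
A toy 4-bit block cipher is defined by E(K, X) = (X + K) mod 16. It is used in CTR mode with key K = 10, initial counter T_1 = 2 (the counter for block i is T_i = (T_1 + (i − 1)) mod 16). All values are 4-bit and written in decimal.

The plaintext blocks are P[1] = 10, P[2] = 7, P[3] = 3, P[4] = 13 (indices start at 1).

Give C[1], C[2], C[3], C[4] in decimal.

C[1] = 6, C[2] = 10, C[3] = 13, C[4] = 2

CTR encryption: S_i = E(K, T_i) where T_i is the counter for block i; C_i = P_i ⊕ S_i.
C[1]: T = 2, S = E(K, T) = 12; 10 ⊕ 12 = 6.
C[2]: T = 3, S = E(K, T) = 13; 7 ⊕ 13 = 10.
C[3]: T = 4, S = E(K, T) = 14; 3 ⊕ 14 = 13.
C[4]: T = 5, S = E(K, T) = 15; 13 ⊕ 15 = 2.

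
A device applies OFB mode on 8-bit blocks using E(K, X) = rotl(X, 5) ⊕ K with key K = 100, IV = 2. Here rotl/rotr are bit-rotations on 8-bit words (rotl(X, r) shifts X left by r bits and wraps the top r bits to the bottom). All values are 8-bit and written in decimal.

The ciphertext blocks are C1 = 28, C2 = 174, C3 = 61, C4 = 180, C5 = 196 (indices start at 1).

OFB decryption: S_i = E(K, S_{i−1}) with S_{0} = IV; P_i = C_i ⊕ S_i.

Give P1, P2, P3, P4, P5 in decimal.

P1: S = E(K, 2) = 36; 28 ⊕ 36 = 56.
P2: S = E(K, 36) = 224; 174 ⊕ 224 = 78.
P3: S = E(K, 224) = 120; 61 ⊕ 120 = 69.
P4: S = E(K, 120) = 107; 180 ⊕ 107 = 223.
P5: S = E(K, 107) = 9; 196 ⊕ 9 = 205.

P1 = 56, P2 = 78, P3 = 69, P4 = 223, P5 = 205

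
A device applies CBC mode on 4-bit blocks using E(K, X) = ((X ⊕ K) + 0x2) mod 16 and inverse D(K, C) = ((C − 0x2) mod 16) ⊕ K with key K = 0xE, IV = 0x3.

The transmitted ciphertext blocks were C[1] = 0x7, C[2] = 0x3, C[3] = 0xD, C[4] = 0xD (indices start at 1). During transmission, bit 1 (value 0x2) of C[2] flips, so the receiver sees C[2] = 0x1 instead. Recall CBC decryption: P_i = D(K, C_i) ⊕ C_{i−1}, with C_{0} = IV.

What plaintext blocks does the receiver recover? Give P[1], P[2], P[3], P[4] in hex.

Only C[2] changed, to 0x1. In CBC, a change in C_i garbles P_i and flips the same bit in P_{i+1}. Decrypting the received ciphertext:
P[1]: D(K, 0x7) = 0xB; 0xB ⊕ 0x3 = 0x8.
P[2]: D(K, 0x1) = 0x1; 0x1 ⊕ 0x7 = 0x6.
P[3]: D(K, 0xD) = 0x5; 0x5 ⊕ 0x1 = 0x4.
P[4]: D(K, 0xD) = 0x5; 0x5 ⊕ 0xD = 0x8.
Blocks that differ from the original plaintext: P[2], P[3].

P[1] = 0x8, P[2] = 0x6, P[3] = 0x4, P[4] = 0x8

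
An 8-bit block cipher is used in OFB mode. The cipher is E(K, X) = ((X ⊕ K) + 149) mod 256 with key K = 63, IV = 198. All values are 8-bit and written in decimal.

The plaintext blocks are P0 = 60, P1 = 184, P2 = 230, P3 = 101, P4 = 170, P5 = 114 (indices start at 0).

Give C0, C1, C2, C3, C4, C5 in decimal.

C0 = 178, C1 = 254, C2 = 232, C3 = 163, C4 = 36, C5 = 52

OFB encryption: S_i = E(K, S_{i−1}) with S_{−1} = IV; C_i = P_i ⊕ S_i.
C0: S = E(K, 198) = 142; 60 ⊕ 142 = 178.
C1: S = E(K, 142) = 70; 184 ⊕ 70 = 254.
C2: S = E(K, 70) = 14; 230 ⊕ 14 = 232.
C3: S = E(K, 14) = 198; 101 ⊕ 198 = 163.
C4: S = E(K, 198) = 142; 170 ⊕ 142 = 36.
C5: S = E(K, 142) = 70; 114 ⊕ 70 = 52.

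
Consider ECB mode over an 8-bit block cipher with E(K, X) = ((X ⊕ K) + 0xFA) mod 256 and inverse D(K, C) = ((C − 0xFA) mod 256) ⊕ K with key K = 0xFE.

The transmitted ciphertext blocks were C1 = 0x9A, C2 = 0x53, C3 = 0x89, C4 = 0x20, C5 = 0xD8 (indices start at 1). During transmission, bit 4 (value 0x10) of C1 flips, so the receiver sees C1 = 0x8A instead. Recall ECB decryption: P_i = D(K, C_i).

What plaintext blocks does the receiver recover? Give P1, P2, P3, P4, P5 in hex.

Only C1 changed, to 0x8A. In ECB, a change in C_i affects only P_i. Decrypting the received ciphertext:
P1: D(K, 0x8A) = 0x6E.
P2: D(K, 0x53) = 0xA7.
P3: D(K, 0x89) = 0x71.
P4: D(K, 0x20) = 0xD8.
P5: D(K, 0xD8) = 0x20.
Blocks that differ from the original plaintext: P1.

P1 = 0x6E, P2 = 0xA7, P3 = 0x71, P4 = 0xD8, P5 = 0x20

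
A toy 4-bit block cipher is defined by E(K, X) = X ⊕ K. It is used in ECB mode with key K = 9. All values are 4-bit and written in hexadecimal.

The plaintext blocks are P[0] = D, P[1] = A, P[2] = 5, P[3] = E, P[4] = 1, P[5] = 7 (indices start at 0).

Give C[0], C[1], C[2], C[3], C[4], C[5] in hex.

ECB encryption: C_i = E(K, P_i).
C[0]: E(K, D) = 4.
C[1]: E(K, A) = 3.
C[2]: E(K, 5) = C.
C[3]: E(K, E) = 7.
C[4]: E(K, 1) = 8.
C[5]: E(K, 7) = E.

C[0] = 4, C[1] = 3, C[2] = C, C[3] = 7, C[4] = 8, C[5] = E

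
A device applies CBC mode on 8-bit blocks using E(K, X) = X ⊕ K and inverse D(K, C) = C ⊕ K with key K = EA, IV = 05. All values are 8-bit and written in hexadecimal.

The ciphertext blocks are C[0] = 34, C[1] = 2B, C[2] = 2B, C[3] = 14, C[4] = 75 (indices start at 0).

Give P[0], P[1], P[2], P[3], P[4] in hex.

P[0] = DB, P[1] = F5, P[2] = EA, P[3] = D5, P[4] = 8B

CBC decryption: P_i = D(K, C_i) ⊕ C_{i−1}, with C_{−1} = IV.
P[0]: D(K, 34) = DE; DE ⊕ 05 = DB.
P[1]: D(K, 2B) = C1; C1 ⊕ 34 = F5.
P[2]: D(K, 2B) = C1; C1 ⊕ 2B = EA.
P[3]: D(K, 14) = FE; FE ⊕ 2B = D5.
P[4]: D(K, 75) = 9F; 9F ⊕ 14 = 8B.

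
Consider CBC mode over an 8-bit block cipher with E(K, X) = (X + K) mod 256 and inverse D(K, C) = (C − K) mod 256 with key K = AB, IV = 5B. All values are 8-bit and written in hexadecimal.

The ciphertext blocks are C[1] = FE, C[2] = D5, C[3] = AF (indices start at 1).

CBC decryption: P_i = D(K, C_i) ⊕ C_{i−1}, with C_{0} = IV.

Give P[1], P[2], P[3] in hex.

P[1] = 08, P[2] = D4, P[3] = D1

P[1]: D(K, FE) = 53; 53 ⊕ 5B = 08.
P[2]: D(K, D5) = 2A; 2A ⊕ FE = D4.
P[3]: D(K, AF) = 04; 04 ⊕ D5 = D1.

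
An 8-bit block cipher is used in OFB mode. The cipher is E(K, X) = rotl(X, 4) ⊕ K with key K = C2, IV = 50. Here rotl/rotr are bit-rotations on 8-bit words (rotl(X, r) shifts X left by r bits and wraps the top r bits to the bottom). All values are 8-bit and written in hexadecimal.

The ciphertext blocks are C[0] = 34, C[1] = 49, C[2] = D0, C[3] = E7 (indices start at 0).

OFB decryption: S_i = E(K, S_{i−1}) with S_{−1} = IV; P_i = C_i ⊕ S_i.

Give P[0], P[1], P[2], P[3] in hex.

P[0] = F3, P[1] = F7, P[2] = F9, P[3] = B7

P[0]: S = E(K, 50) = C7; 34 ⊕ C7 = F3.
P[1]: S = E(K, C7) = BE; 49 ⊕ BE = F7.
P[2]: S = E(K, BE) = 29; D0 ⊕ 29 = F9.
P[3]: S = E(K, 29) = 50; E7 ⊕ 50 = B7.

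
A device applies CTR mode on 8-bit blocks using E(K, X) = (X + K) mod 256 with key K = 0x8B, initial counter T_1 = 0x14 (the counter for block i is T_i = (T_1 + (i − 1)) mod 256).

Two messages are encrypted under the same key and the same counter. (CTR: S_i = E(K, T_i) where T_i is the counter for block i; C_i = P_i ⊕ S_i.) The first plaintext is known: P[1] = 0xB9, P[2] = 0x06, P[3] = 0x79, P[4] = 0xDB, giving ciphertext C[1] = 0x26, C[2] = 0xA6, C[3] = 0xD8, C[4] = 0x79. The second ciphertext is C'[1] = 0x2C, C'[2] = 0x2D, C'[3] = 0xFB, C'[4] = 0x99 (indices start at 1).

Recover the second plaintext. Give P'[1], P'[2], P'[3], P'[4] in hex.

P'[1] = 0xB3, P'[2] = 0x8D, P'[3] = 0x5A, P'[4] = 0x3B

In CTR with a reused counter, both messages share the same keystream S_i, so C_i ⊕ C'_i = P_i ⊕ P'_i and thus P'_i = P_i ⊕ C_i ⊕ C'_i.
P'[1]: 0xB9 ⊕ 0x26 ⊕ 0x2C = 0xB3.
P'[2]: 0x06 ⊕ 0xA6 ⊕ 0x2D = 0x8D.
P'[3]: 0x79 ⊕ 0xD8 ⊕ 0xFB = 0x5A.
P'[4]: 0xDB ⊕ 0x79 ⊕ 0x99 = 0x3B.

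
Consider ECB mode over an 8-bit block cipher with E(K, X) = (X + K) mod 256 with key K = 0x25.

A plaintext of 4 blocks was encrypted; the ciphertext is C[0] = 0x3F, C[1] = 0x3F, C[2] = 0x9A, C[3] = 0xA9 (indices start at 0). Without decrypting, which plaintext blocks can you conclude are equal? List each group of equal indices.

ECB encrypts each block independently with the same key, so equal ciphertext blocks imply equal plaintext blocks.
C[0] = C[1] = 0x3F, so P[0] = P[1].

P[0] = P[1]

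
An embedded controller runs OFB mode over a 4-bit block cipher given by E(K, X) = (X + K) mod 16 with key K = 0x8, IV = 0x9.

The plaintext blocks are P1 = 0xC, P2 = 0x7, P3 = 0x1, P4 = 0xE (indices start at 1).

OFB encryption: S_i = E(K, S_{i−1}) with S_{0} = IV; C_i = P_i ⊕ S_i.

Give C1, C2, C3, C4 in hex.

C1 = 0xD, C2 = 0xE, C3 = 0x0, C4 = 0x7

C1: S = E(K, 0x9) = 0x1; 0xC ⊕ 0x1 = 0xD.
C2: S = E(K, 0x1) = 0x9; 0x7 ⊕ 0x9 = 0xE.
C3: S = E(K, 0x9) = 0x1; 0x1 ⊕ 0x1 = 0x0.
C4: S = E(K, 0x1) = 0x9; 0xE ⊕ 0x9 = 0x7.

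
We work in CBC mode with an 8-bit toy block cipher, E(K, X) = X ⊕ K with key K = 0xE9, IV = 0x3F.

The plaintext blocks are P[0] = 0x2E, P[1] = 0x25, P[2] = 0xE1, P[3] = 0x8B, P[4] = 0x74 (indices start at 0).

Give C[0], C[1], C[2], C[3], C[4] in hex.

CBC encryption: C_i = E(K, P_i ⊕ C_{i−1}), with C_{−1} = IV.
C[0]: P[0] ⊕ 0x3F = 0x11; E(K, 0x11) = 0xF8.
C[1]: P[1] ⊕ 0xF8 = 0xDD; E(K, 0xDD) = 0x34.
C[2]: P[2] ⊕ 0x34 = 0xD5; E(K, 0xD5) = 0x3C.
C[3]: P[3] ⊕ 0x3C = 0xB7; E(K, 0xB7) = 0x5E.
C[4]: P[4] ⊕ 0x5E = 0x2A; E(K, 0x2A) = 0xC3.

C[0] = 0xF8, C[1] = 0x34, C[2] = 0x3C, C[3] = 0x5E, C[4] = 0xC3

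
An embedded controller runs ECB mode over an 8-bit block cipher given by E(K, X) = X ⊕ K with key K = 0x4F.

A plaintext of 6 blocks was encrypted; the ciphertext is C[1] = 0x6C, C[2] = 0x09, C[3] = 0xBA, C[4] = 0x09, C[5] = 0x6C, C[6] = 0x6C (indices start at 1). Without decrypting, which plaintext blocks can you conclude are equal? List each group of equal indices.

P[1] = P[5] = P[6]; P[2] = P[4]

ECB encrypts each block independently with the same key, so equal ciphertext blocks imply equal plaintext blocks.
C[1] = C[5] = C[6] = 0x6C, so P[1] = P[5] = P[6].
C[2] = C[4] = 0x09, so P[2] = P[4].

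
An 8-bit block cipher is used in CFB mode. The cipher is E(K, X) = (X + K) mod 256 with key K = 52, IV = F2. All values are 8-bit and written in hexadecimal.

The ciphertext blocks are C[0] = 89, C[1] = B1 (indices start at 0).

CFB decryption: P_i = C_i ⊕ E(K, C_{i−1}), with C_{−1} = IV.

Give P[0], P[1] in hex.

P[0] = CD, P[1] = 6A

P[0]: E(K, F2) = 44; 89 ⊕ 44 = CD.
P[1]: E(K, 89) = DB; B1 ⊕ DB = 6A.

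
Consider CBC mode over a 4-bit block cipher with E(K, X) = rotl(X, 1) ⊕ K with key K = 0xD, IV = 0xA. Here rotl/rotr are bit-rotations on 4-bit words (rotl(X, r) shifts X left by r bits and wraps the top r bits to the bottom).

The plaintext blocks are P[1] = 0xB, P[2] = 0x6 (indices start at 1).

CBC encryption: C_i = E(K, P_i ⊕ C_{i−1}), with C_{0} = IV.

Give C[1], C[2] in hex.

C[1]: P[1] ⊕ 0xA = 0x1; E(K, 0x1) = 0xF.
C[2]: P[2] ⊕ 0xF = 0x9; E(K, 0x9) = 0xE.

C[1] = 0xF, C[2] = 0xE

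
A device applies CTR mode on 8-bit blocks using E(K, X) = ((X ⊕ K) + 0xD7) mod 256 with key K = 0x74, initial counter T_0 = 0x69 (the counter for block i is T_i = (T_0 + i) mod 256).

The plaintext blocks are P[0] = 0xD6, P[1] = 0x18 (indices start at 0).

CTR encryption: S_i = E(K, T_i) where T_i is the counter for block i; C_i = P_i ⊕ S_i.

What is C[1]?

C[0]: T = 0x69, S = E(K, T) = 0xF4; 0xD6 ⊕ 0xF4 = 0x22.
C[1]: T = 0x6A, S = E(K, T) = 0xF5; 0x18 ⊕ 0xF5 = 0xED.

C[1] = 0xED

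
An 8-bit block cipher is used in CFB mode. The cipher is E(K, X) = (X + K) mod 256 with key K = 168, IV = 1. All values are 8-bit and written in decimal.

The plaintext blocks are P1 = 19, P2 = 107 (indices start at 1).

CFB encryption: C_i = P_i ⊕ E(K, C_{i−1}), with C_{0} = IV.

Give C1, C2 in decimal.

C1: E(K, 1) = 169; 19 ⊕ 169 = 186.
C2: E(K, 186) = 98; 107 ⊕ 98 = 9.

C1 = 186, C2 = 9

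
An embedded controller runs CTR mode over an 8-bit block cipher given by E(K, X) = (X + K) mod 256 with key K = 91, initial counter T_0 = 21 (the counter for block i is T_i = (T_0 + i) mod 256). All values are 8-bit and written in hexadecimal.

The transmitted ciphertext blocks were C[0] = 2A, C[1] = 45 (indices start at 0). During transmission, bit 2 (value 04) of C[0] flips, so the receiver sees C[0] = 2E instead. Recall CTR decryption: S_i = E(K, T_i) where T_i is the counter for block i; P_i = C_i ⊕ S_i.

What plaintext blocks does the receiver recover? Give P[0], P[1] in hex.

Only C[0] changed, to 2E. In CTR, a change in C_i flips the same bit in P_i only; the keystream is unaffected. Decrypting the received ciphertext:
P[0]: T = 21, S = E(K, T) = B2; 2E ⊕ B2 = 9C.
P[1]: T = 22, S = E(K, T) = B3; 45 ⊕ B3 = F6.
Blocks that differ from the original plaintext: P[0].

P[0] = 9C, P[1] = F6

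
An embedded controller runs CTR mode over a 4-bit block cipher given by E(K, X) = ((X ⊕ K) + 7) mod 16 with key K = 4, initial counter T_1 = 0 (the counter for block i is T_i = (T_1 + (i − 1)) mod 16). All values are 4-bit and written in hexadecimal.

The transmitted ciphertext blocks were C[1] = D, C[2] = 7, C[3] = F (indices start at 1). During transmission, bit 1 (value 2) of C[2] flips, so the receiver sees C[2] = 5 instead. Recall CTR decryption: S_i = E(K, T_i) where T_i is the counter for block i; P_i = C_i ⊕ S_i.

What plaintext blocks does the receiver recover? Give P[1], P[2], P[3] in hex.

P[1] = 6, P[2] = 9, P[3] = 2

Only C[2] changed, to 5. In CTR, a change in C_i flips the same bit in P_i only; the keystream is unaffected. Decrypting the received ciphertext:
P[1]: T = 0, S = E(K, T) = B; D ⊕ B = 6.
P[2]: T = 1, S = E(K, T) = C; 5 ⊕ C = 9.
P[3]: T = 2, S = E(K, T) = D; F ⊕ D = 2.
Blocks that differ from the original plaintext: P[2].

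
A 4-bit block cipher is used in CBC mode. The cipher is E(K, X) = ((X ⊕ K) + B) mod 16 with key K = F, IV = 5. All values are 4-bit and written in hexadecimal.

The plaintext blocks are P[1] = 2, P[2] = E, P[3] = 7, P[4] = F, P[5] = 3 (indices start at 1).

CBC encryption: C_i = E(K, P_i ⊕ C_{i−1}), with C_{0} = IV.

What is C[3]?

C[1]: P[1] ⊕ 5 = 7; E(K, 7) = 3.
C[2]: P[2] ⊕ 3 = D; E(K, D) = D.
C[3]: P[3] ⊕ D = A; E(K, A) = 0.

C[3] = 0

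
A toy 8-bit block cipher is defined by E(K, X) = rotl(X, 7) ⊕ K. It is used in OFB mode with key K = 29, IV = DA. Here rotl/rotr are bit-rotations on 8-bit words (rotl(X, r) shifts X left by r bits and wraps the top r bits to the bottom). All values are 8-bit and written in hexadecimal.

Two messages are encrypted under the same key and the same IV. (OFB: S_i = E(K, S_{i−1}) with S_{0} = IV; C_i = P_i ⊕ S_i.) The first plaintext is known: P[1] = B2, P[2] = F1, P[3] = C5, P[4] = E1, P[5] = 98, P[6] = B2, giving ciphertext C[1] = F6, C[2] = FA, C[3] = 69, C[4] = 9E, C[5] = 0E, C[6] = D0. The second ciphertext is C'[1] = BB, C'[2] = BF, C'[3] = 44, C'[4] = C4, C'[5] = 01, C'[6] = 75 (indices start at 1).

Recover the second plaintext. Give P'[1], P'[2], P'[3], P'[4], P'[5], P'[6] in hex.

P'[1] = FF, P'[2] = B4, P'[3] = E8, P'[4] = BB, P'[5] = 97, P'[6] = 17

In OFB with a reused IV, both messages share the same keystream S_i, so C_i ⊕ C'_i = P_i ⊕ P'_i and thus P'_i = P_i ⊕ C_i ⊕ C'_i.
P'[1]: B2 ⊕ F6 ⊕ BB = FF.
P'[2]: F1 ⊕ FA ⊕ BF = B4.
P'[3]: C5 ⊕ 69 ⊕ 44 = E8.
P'[4]: E1 ⊕ 9E ⊕ C4 = BB.
P'[5]: 98 ⊕ 0E ⊕ 01 = 97.
P'[6]: B2 ⊕ D0 ⊕ 75 = 17.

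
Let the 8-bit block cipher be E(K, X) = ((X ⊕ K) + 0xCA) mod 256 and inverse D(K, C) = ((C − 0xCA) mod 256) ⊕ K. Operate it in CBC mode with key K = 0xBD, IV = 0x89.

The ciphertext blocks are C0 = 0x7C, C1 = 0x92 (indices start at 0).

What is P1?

P1 = 0x09

CBC decryption: P_i = D(K, C_i) ⊕ C_{i−1}, with C_{−1} = IV.
P1: D(K, 0x92) = 0x75; 0x75 ⊕ 0x7C = 0x09.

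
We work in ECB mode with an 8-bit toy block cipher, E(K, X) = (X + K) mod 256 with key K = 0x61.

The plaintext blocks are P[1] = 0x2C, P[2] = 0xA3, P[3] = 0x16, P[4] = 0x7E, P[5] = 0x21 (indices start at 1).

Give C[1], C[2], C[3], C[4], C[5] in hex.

C[1] = 0x8D, C[2] = 0x04, C[3] = 0x77, C[4] = 0xDF, C[5] = 0x82

ECB encryption: C_i = E(K, P_i).
C[1]: E(K, 0x2C) = 0x8D.
C[2]: E(K, 0xA3) = 0x04.
C[3]: E(K, 0x16) = 0x77.
C[4]: E(K, 0x7E) = 0xDF.
C[5]: E(K, 0x21) = 0x82.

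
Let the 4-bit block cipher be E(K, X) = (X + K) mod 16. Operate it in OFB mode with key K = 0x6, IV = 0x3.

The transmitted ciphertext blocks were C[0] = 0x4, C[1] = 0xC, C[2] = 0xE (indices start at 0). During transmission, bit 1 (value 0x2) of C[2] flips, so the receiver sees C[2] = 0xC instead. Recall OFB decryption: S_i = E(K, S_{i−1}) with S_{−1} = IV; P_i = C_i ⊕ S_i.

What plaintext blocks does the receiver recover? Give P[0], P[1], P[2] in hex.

P[0] = 0xD, P[1] = 0x3, P[2] = 0x9

Only C[2] changed, to 0xC. In OFB, a change in C_i flips the same bit in P_i only; the keystream is unaffected. Decrypting the received ciphertext:
P[0]: S = E(K, 0x3) = 0x9; 0x4 ⊕ 0x9 = 0xD.
P[1]: S = E(K, 0x9) = 0xF; 0xC ⊕ 0xF = 0x3.
P[2]: S = E(K, 0xF) = 0x5; 0xC ⊕ 0x5 = 0x9.
Blocks that differ from the original plaintext: P[2].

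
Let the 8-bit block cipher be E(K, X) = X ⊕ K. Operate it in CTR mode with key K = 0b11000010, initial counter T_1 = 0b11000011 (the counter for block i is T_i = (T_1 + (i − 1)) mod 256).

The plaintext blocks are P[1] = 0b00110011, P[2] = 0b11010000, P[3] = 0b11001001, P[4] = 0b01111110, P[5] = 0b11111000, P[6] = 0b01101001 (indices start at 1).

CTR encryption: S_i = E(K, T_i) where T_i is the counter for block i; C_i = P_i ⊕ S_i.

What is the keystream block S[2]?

C[1]: T = 0b11000011, S = E(K, T) = 0b00000001; 0b00110011 ⊕ 0b00000001 = 0b00110010.
C[2]: T = 0b11000100, S = E(K, T) = 0b00000110; 0b11010000 ⊕ 0b00000110 = 0b11010110.
So S[2] = 0b00000110.

0b00000110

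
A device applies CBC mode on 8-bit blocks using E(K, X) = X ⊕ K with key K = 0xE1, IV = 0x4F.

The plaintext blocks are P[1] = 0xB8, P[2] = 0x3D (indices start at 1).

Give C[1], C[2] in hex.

C[1] = 0x16, C[2] = 0xCA

CBC encryption: C_i = E(K, P_i ⊕ C_{i−1}), with C_{0} = IV.
C[1]: P[1] ⊕ 0x4F = 0xF7; E(K, 0xF7) = 0x16.
C[2]: P[2] ⊕ 0x16 = 0x2B; E(K, 0x2B) = 0xCA.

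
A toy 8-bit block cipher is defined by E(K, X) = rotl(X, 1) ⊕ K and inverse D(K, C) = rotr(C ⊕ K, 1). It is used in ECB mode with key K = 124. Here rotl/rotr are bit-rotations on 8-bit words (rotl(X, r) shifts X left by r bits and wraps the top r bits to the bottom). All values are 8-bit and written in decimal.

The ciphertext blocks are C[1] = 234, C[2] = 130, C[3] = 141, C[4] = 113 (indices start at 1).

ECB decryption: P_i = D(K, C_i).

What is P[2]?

P[2]: D(K, 130) = 127.

P[2] = 127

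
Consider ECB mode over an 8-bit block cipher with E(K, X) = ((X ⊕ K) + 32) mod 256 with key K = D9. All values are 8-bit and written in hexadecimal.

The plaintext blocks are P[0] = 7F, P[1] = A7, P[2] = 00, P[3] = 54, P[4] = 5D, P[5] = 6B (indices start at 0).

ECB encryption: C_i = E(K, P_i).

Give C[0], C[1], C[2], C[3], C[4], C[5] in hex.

C[0]: E(K, 7F) = D8.
C[1]: E(K, A7) = B0.
C[2]: E(K, 00) = 0B.
C[3]: E(K, 54) = BF.
C[4]: E(K, 5D) = B6.
C[5]: E(K, 6B) = E4.

C[0] = D8, C[1] = B0, C[2] = 0B, C[3] = BF, C[4] = B6, C[5] = E4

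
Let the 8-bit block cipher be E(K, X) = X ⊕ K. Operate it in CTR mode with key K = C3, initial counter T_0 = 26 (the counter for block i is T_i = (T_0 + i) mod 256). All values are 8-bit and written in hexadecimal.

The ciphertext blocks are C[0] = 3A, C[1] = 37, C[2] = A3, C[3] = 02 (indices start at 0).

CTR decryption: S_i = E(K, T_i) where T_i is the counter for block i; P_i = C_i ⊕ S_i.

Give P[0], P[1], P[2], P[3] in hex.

P[0] = DF, P[1] = D3, P[2] = 48, P[3] = E8

P[0]: T = 26, S = E(K, T) = E5; 3A ⊕ E5 = DF.
P[1]: T = 27, S = E(K, T) = E4; 37 ⊕ E4 = D3.
P[2]: T = 28, S = E(K, T) = EB; A3 ⊕ EB = 48.
P[3]: T = 29, S = E(K, T) = EA; 02 ⊕ EA = E8.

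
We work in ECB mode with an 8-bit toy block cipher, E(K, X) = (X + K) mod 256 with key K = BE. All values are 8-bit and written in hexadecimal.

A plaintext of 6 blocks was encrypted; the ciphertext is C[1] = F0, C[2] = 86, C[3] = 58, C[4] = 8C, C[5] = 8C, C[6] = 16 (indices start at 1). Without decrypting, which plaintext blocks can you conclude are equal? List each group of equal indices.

ECB encrypts each block independently with the same key, so equal ciphertext blocks imply equal plaintext blocks.
C[4] = C[5] = 8C, so P[4] = P[5].

P[4] = P[5]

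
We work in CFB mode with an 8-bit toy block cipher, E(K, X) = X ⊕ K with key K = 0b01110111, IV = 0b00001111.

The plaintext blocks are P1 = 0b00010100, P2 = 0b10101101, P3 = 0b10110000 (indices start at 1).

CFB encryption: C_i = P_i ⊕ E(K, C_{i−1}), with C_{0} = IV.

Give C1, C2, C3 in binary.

C1 = 0b01101100, C2 = 0b10110110, C3 = 0b01110001

C1: E(K, 0b00001111) = 0b01111000; 0b00010100 ⊕ 0b01111000 = 0b01101100.
C2: E(K, 0b01101100) = 0b00011011; 0b10101101 ⊕ 0b00011011 = 0b10110110.
C3: E(K, 0b10110110) = 0b11000001; 0b10110000 ⊕ 0b11000001 = 0b01110001.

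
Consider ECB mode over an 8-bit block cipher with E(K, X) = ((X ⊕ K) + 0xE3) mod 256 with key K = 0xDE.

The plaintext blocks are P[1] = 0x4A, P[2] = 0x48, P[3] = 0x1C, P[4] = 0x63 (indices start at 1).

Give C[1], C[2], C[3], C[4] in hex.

ECB encryption: C_i = E(K, P_i).
C[1]: E(K, 0x4A) = 0x77.
C[2]: E(K, 0x48) = 0x79.
C[3]: E(K, 0x1C) = 0xA5.
C[4]: E(K, 0x63) = 0xA0.

C[1] = 0x77, C[2] = 0x79, C[3] = 0xA5, C[4] = 0xA0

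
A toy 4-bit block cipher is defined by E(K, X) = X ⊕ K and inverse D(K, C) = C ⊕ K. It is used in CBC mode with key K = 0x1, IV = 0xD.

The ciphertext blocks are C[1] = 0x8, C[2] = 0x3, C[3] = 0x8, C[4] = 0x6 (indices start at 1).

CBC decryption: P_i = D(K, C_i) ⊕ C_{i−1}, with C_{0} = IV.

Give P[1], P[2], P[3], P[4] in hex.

P[1] = 0x4, P[2] = 0xA, P[3] = 0xA, P[4] = 0xF

P[1]: D(K, 0x8) = 0x9; 0x9 ⊕ 0xD = 0x4.
P[2]: D(K, 0x3) = 0x2; 0x2 ⊕ 0x8 = 0xA.
P[3]: D(K, 0x8) = 0x9; 0x9 ⊕ 0x3 = 0xA.
P[4]: D(K, 0x6) = 0x7; 0x7 ⊕ 0x8 = 0xF.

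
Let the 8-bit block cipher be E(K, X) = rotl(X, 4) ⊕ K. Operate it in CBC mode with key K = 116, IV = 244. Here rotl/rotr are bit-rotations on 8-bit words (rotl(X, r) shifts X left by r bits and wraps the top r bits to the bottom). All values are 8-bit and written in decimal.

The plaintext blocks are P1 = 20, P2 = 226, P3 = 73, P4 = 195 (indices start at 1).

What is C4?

CBC encryption: C_i = E(K, P_i ⊕ C_{i−1}), with C_{0} = IV.
C1: P1 ⊕ 244 = 224; E(K, 224) = 122.
C2: P2 ⊕ 122 = 152; E(K, 152) = 253.
C3: P3 ⊕ 253 = 180; E(K, 180) = 63.
C4: P4 ⊕ 63 = 252; E(K, 252) = 187.

C4 = 187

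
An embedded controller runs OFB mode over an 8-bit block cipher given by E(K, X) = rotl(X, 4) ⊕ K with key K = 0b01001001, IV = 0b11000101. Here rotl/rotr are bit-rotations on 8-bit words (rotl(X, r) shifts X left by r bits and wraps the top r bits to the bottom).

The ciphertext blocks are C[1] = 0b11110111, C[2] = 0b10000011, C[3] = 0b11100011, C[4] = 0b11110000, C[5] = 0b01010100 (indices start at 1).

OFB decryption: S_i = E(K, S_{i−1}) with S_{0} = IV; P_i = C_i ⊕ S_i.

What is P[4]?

P[1]: S = E(K, 0b11000101) = 0b00010101; 0b11110111 ⊕ 0b00010101 = 0b11100010.
P[2]: S = E(K, 0b00010101) = 0b00011000; 0b10000011 ⊕ 0b00011000 = 0b10011011.
P[3]: S = E(K, 0b00011000) = 0b11001000; 0b11100011 ⊕ 0b11001000 = 0b00101011.
P[4]: S = E(K, 0b11001000) = 0b11000101; 0b11110000 ⊕ 0b11000101 = 0b00110101.

P[4] = 0b00110101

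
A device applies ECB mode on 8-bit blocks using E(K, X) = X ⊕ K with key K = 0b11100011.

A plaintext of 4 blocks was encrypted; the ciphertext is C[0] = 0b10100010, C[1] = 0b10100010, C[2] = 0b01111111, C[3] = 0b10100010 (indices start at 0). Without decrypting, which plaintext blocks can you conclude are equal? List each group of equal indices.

P[0] = P[1] = P[3]

ECB encrypts each block independently with the same key, so equal ciphertext blocks imply equal plaintext blocks.
C[0] = C[1] = C[3] = 0b10100010, so P[0] = P[1] = P[3].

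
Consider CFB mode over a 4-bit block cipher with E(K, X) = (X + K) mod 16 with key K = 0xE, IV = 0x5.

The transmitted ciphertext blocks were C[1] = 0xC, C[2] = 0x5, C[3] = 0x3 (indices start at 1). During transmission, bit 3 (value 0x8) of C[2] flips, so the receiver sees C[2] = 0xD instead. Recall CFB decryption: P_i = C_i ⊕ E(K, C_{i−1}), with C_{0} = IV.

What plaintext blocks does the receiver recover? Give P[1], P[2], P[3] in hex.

Only C[2] changed, to 0xD. In CFB, a change in C_i flips the same bit in P_i and garbles P_{i+1}. Decrypting the received ciphertext:
P[1]: E(K, 0x5) = 0x3; 0xC ⊕ 0x3 = 0xF.
P[2]: E(K, 0xC) = 0xA; 0xD ⊕ 0xA = 0x7.
P[3]: E(K, 0xD) = 0xB; 0x3 ⊕ 0xB = 0x8.
Blocks that differ from the original plaintext: P[2], P[3].

P[1] = 0xF, P[2] = 0x7, P[3] = 0x8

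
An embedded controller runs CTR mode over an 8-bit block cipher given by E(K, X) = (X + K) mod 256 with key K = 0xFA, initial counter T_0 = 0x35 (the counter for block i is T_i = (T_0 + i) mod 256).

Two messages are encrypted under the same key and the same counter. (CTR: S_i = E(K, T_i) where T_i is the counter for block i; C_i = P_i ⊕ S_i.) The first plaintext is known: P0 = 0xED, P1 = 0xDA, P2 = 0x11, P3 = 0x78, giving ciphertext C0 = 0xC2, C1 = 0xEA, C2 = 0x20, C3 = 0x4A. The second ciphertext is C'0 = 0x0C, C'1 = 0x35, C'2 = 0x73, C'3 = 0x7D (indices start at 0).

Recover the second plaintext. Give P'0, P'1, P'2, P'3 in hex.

P'0 = 0x23, P'1 = 0x05, P'2 = 0x42, P'3 = 0x4F

In CTR with a reused counter, both messages share the same keystream S_i, so C_i ⊕ C'_i = P_i ⊕ P'_i and thus P'_i = P_i ⊕ C_i ⊕ C'_i.
P'0: 0xED ⊕ 0xC2 ⊕ 0x0C = 0x23.
P'1: 0xDA ⊕ 0xEA ⊕ 0x35 = 0x05.
P'2: 0x11 ⊕ 0x20 ⊕ 0x73 = 0x42.
P'3: 0x78 ⊕ 0x4A ⊕ 0x7D = 0x4F.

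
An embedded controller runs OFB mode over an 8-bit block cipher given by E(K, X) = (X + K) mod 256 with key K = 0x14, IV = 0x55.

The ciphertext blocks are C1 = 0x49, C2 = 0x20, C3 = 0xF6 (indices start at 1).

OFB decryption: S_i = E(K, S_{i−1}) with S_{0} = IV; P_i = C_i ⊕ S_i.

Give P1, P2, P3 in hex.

P1: S = E(K, 0x55) = 0x69; 0x49 ⊕ 0x69 = 0x20.
P2: S = E(K, 0x69) = 0x7D; 0x20 ⊕ 0x7D = 0x5D.
P3: S = E(K, 0x7D) = 0x91; 0xF6 ⊕ 0x91 = 0x67.

P1 = 0x20, P2 = 0x5D, P3 = 0x67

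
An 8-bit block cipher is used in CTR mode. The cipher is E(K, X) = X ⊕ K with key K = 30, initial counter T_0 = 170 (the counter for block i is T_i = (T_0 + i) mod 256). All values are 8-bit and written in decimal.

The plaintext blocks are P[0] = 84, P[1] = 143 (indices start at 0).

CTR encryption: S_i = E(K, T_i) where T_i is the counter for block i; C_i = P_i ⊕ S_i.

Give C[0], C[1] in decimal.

C[0] = 224, C[1] = 58

C[0]: T = 170, S = E(K, T) = 180; 84 ⊕ 180 = 224.
C[1]: T = 171, S = E(K, T) = 181; 143 ⊕ 181 = 58.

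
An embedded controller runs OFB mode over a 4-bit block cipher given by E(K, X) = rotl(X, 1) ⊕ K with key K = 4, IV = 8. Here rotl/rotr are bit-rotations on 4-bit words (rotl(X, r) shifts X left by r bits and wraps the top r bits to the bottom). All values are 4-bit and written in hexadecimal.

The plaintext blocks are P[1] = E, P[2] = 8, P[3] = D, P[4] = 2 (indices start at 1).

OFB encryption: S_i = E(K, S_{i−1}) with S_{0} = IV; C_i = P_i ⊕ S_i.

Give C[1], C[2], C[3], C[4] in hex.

C[1]: S = E(K, 8) = 5; E ⊕ 5 = B.
C[2]: S = E(K, 5) = E; 8 ⊕ E = 6.
C[3]: S = E(K, E) = 9; D ⊕ 9 = 4.
C[4]: S = E(K, 9) = 7; 2 ⊕ 7 = 5.

C[1] = B, C[2] = 6, C[3] = 4, C[4] = 5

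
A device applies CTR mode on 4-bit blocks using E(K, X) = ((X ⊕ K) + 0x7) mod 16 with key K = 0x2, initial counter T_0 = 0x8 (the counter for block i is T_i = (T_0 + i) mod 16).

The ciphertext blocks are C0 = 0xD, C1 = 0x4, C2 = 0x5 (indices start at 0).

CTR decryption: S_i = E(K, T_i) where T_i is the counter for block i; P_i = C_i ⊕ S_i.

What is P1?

P1: T = 0x9, S = E(K, T) = 0x2; 0x4 ⊕ 0x2 = 0x6.

P1 = 0x6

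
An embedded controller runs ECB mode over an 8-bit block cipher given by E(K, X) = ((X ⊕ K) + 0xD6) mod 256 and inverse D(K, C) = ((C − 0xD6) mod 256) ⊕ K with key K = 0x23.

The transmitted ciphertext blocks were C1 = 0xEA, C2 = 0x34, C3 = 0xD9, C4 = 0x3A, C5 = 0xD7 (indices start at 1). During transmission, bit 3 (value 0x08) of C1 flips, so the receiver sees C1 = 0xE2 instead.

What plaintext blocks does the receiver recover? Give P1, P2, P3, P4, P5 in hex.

ECB decryption: P_i = D(K, C_i).
Only C1 changed, to 0xE2. In ECB, a change in C_i affects only P_i. Decrypting the received ciphertext:
P1: D(K, 0xE2) = 0x2F.
P2: D(K, 0x34) = 0x7D.
P3: D(K, 0xD9) = 0x20.
P4: D(K, 0x3A) = 0x47.
P5: D(K, 0xD7) = 0x22.
Blocks that differ from the original plaintext: P1.

P1 = 0x2F, P2 = 0x7D, P3 = 0x20, P4 = 0x47, P5 = 0x22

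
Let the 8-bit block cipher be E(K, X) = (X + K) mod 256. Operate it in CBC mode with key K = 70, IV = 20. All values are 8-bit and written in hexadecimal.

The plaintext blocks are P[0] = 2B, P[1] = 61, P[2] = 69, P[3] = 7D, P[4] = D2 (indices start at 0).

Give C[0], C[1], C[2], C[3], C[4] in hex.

CBC encryption: C_i = E(K, P_i ⊕ C_{i−1}), with C_{−1} = IV.
C[0]: P[0] ⊕ 20 = 0B; E(K, 0B) = 7B.
C[1]: P[1] ⊕ 7B = 1A; E(K, 1A) = 8A.
C[2]: P[2] ⊕ 8A = E3; E(K, E3) = 53.
C[3]: P[3] ⊕ 53 = 2E; E(K, 2E) = 9E.
C[4]: P[4] ⊕ 9E = 4C; E(K, 4C) = BC.

C[0] = 7B, C[1] = 8A, C[2] = 53, C[3] = 9E, C[4] = BC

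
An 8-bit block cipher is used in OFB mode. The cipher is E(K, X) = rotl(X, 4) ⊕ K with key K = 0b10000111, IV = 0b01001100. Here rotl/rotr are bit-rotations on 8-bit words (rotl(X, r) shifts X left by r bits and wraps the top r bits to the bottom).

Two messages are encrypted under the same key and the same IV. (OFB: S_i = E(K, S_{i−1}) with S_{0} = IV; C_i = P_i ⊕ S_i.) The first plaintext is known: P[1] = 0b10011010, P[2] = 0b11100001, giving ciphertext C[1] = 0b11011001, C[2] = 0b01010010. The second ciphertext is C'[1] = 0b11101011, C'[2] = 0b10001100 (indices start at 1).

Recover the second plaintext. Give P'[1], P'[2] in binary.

P'[1] = 0b10101000, P'[2] = 0b00111111

In OFB with a reused IV, both messages share the same keystream S_i, so C_i ⊕ C'_i = P_i ⊕ P'_i and thus P'_i = P_i ⊕ C_i ⊕ C'_i.
P'[1]: 0b10011010 ⊕ 0b11011001 ⊕ 0b11101011 = 0b10101000.
P'[2]: 0b11100001 ⊕ 0b01010010 ⊕ 0b10001100 = 0b00111111.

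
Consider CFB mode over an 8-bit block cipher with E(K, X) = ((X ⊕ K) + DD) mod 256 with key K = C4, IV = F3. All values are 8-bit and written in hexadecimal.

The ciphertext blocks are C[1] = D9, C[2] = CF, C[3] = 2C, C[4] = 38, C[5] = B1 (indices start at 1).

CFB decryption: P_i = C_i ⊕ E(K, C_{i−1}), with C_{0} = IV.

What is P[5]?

P[5]: E(K, 38) = D9; B1 ⊕ D9 = 68.

P[5] = 68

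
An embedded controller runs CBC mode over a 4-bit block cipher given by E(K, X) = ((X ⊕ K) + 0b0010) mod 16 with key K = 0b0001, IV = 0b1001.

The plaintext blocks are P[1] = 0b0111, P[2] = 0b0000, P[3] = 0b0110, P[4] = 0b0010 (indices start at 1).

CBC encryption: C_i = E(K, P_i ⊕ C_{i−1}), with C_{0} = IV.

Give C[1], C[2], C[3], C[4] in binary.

C[1]: P[1] ⊕ 0b1001 = 0b1110; E(K, 0b1110) = 0b0001.
C[2]: P[2] ⊕ 0b0001 = 0b0001; E(K, 0b0001) = 0b0010.
C[3]: P[3] ⊕ 0b0010 = 0b0100; E(K, 0b0100) = 0b0111.
C[4]: P[4] ⊕ 0b0111 = 0b0101; E(K, 0b0101) = 0b0110.

C[1] = 0b0001, C[2] = 0b0010, C[3] = 0b0111, C[4] = 0b0110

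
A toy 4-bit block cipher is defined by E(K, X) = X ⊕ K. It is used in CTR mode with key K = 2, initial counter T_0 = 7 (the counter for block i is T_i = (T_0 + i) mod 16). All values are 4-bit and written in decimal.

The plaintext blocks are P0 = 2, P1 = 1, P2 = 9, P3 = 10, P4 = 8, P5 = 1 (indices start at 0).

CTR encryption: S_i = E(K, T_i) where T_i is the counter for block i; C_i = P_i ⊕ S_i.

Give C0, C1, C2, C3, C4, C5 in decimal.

C0: T = 7, S = E(K, T) = 5; 2 ⊕ 5 = 7.
C1: T = 8, S = E(K, T) = 10; 1 ⊕ 10 = 11.
C2: T = 9, S = E(K, T) = 11; 9 ⊕ 11 = 2.
C3: T = 10, S = E(K, T) = 8; 10 ⊕ 8 = 2.
C4: T = 11, S = E(K, T) = 9; 8 ⊕ 9 = 1.
C5: T = 12, S = E(K, T) = 14; 1 ⊕ 14 = 15.

C0 = 7, C1 = 11, C2 = 2, C3 = 2, C4 = 1, C5 = 15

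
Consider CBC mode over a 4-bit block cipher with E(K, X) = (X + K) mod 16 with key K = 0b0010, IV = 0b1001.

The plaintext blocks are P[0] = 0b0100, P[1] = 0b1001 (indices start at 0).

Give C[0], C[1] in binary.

CBC encryption: C_i = E(K, P_i ⊕ C_{i−1}), with C_{−1} = IV.
C[0]: P[0] ⊕ 0b1001 = 0b1101; E(K, 0b1101) = 0b1111.
C[1]: P[1] ⊕ 0b1111 = 0b0110; E(K, 0b0110) = 0b1000.

C[0] = 0b1111, C[1] = 0b1000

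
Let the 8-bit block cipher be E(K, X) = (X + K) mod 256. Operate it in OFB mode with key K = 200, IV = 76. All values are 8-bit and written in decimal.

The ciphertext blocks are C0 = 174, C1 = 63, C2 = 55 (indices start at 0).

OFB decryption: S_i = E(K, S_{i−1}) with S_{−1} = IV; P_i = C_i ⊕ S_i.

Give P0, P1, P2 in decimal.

P0: S = E(K, 76) = 20; 174 ⊕ 20 = 186.
P1: S = E(K, 20) = 220; 63 ⊕ 220 = 227.
P2: S = E(K, 220) = 164; 55 ⊕ 164 = 147.

P0 = 186, P1 = 227, P2 = 147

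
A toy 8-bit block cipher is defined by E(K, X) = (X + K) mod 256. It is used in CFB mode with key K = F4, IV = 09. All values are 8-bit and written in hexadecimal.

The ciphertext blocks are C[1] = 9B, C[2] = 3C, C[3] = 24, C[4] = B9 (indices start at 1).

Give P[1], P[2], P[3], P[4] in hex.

CFB decryption: P_i = C_i ⊕ E(K, C_{i−1}), with C_{0} = IV.
P[1]: E(K, 09) = FD; 9B ⊕ FD = 66.
P[2]: E(K, 9B) = 8F; 3C ⊕ 8F = B3.
P[3]: E(K, 3C) = 30; 24 ⊕ 30 = 14.
P[4]: E(K, 24) = 18; B9 ⊕ 18 = A1.

P[1] = 66, P[2] = B3, P[3] = 14, P[4] = A1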